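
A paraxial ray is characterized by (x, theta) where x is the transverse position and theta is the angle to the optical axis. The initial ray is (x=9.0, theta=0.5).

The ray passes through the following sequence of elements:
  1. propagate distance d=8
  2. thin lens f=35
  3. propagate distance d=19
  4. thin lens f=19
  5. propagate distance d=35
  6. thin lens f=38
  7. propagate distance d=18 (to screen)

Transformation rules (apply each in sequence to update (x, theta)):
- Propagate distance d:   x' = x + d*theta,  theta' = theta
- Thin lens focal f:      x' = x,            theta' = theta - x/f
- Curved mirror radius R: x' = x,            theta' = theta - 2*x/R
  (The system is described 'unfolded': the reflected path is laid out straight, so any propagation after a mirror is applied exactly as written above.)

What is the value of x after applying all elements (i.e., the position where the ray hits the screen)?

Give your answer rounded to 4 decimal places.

Initial: x=9.0000 theta=0.5000
After 1 (propagate distance d=8): x=13.0000 theta=0.5000
After 2 (thin lens f=35): x=13.0000 theta=9/70 (≈0.1286)
After 3 (propagate distance d=19): x=1081/70 (≈15.4429) theta=9/70 (≈0.1286)
After 4 (thin lens f=19): x=1081/70 (≈15.4429) theta=-13/19 (≈-0.6842)
After 5 (propagate distance d=35): x=-11311/1330 (≈-8.5045) theta=-13/19 (≈-0.6842)
After 6 (thin lens f=38): x=-11311/1330 (≈-8.5045) theta=-23269/50540 (≈-0.4604)
After 7 (propagate distance d=18 (to screen)): x=-42433/2527 (≈-16.7918) theta=-23269/50540 (≈-0.4604)
Rounded to 4 decimal places: x = -16.7918

Answer: -16.7918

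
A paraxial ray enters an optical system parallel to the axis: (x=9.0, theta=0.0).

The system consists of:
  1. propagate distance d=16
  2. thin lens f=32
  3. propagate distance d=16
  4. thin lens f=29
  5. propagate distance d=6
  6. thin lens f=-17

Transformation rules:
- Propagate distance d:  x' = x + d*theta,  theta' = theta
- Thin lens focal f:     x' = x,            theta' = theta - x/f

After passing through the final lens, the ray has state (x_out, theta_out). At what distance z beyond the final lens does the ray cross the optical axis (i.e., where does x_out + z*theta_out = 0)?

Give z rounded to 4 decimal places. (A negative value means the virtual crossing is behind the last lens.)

Answer: 5.7758

Derivation:
Initial: x=9.0000 theta=0.0000
After 1 (propagate distance d=16): x=9.0000 theta=0.0000
After 2 (thin lens f=32): x=9.0000 theta=-9/32 (≈-0.2813)
After 3 (propagate distance d=16): x=4.5000 theta=-9/32 (≈-0.2813)
After 4 (thin lens f=29): x=4.5000 theta=-405/928 (≈-0.4364)
After 5 (propagate distance d=6): x=873/464 (≈1.8815) theta=-405/928 (≈-0.4364)
After 6 (thin lens f=-17): x=873/464 (≈1.8815) theta=-5139/15776 (≈-0.3257)
z_focus = -x_out/theta_out = -(873/464)/(-5139/15776) = 3298/571 ≈ 5.7758
Rounded to 4 decimal places: z = 5.7758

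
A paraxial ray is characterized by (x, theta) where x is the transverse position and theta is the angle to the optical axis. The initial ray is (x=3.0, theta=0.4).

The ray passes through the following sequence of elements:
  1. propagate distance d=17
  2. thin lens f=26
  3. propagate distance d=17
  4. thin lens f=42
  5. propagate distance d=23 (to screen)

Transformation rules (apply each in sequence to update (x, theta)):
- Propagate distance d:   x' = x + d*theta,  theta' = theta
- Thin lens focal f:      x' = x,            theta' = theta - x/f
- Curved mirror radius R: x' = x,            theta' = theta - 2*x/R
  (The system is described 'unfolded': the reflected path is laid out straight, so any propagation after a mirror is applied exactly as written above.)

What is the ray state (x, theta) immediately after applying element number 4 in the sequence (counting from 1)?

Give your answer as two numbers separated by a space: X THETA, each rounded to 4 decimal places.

Answer: 10.1923 -0.2196

Derivation:
Initial: x=3.0000 theta=0.4000
After 1 (propagate distance d=17): x=9.8000 theta=0.4000
After 2 (thin lens f=26): x=9.8000 theta=3/130 (≈0.0231)
After 3 (propagate distance d=17): x=265/26 (≈10.1923) theta=3/130 (≈0.0231)
After 4 (thin lens f=42): x=265/26 (≈10.1923) theta=-1199/5460 (≈-0.2196)
Rounded to 4 decimal places: x = 10.1923, theta = -0.2196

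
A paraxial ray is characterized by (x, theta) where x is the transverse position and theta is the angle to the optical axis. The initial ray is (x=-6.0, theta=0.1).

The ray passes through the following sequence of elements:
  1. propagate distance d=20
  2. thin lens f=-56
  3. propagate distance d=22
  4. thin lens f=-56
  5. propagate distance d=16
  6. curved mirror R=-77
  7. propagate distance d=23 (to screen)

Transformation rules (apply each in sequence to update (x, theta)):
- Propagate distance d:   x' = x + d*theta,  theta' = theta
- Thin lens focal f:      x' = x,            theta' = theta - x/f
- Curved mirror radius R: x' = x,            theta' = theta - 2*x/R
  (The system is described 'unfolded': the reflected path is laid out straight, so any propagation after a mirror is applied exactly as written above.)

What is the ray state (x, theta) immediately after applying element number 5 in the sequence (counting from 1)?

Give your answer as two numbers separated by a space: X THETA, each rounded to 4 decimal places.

Answer: -3.8776 -0.0316

Derivation:
Initial: x=-6.0000 theta=0.1000
After 1 (propagate distance d=20): x=-4.0000 theta=0.1000
After 2 (thin lens f=-56): x=-4.0000 theta=1/35 (≈0.0286)
After 3 (propagate distance d=22): x=-118/35 (≈-3.3714) theta=1/35 (≈0.0286)
After 4 (thin lens f=-56): x=-118/35 (≈-3.3714) theta=-31/980 (≈-0.0316)
After 5 (propagate distance d=16): x=-190/49 (≈-3.8776) theta=-31/980 (≈-0.0316)
Rounded to 4 decimal places: x = -3.8776, theta = -0.0316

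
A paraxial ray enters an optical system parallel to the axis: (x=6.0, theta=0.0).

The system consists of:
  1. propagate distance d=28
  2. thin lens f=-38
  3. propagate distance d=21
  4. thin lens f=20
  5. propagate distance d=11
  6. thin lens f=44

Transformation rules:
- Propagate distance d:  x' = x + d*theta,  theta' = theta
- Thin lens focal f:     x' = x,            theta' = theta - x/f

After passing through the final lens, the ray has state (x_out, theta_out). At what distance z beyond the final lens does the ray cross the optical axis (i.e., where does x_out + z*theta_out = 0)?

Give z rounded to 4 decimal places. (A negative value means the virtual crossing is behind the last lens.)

Answer: 13.3944

Derivation:
Initial: x=6.0000 theta=0.0000
After 1 (propagate distance d=28): x=6.0000 theta=0.0000
After 2 (thin lens f=-38): x=6.0000 theta=3/19 (≈0.1579)
After 3 (propagate distance d=21): x=177/19 (≈9.3158) theta=3/19 (≈0.1579)
After 4 (thin lens f=20): x=177/19 (≈9.3158) theta=-117/380 (≈-0.3079)
After 5 (propagate distance d=11): x=2253/380 (≈5.9289) theta=-117/380 (≈-0.3079)
After 6 (thin lens f=44): x=2253/380 (≈5.9289) theta=-7401/16720 (≈-0.4426)
z_focus = -x_out/theta_out = -(2253/380)/(-7401/16720) = 33044/2467 ≈ 13.3944
Rounded to 4 decimal places: z = 13.3944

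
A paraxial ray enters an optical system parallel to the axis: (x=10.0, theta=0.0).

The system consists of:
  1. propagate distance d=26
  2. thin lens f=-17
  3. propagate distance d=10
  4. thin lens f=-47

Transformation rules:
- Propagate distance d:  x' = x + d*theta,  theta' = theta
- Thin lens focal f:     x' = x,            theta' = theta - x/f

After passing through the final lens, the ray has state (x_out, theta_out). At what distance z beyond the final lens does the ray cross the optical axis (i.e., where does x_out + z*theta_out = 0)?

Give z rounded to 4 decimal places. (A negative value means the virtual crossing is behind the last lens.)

Initial: x=10.0000 theta=0.0000
After 1 (propagate distance d=26): x=10.0000 theta=0.0000
After 2 (thin lens f=-17): x=10.0000 theta=10/17 (≈0.5882)
After 3 (propagate distance d=10): x=270/17 (≈15.8824) theta=10/17 (≈0.5882)
After 4 (thin lens f=-47): x=270/17 (≈15.8824) theta=740/799 (≈0.9262)
z_focus = -x_out/theta_out = -(270/17)/(740/799) = -1269/74 ≈ -17.1486
Rounded to 4 decimal places: z = -17.1486

Answer: -17.1486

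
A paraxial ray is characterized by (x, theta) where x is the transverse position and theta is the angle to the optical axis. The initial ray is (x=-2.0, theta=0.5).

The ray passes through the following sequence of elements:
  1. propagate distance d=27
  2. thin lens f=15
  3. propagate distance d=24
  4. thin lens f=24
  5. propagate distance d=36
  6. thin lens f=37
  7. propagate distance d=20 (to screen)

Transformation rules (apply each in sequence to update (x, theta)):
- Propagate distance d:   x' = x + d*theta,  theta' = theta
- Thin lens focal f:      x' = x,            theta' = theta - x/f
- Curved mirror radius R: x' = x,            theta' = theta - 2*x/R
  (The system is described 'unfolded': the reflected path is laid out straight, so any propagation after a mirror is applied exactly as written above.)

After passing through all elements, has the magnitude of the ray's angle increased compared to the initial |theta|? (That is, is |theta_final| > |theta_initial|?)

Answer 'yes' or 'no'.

Answer: no

Derivation:
Initial: x=-2.0000 theta=0.5000
After 1 (propagate distance d=27): x=11.5000 theta=0.5000
After 2 (thin lens f=15): x=11.5000 theta=-4/15 (≈-0.2667)
After 3 (propagate distance d=24): x=5.1000 theta=-4/15 (≈-0.2667)
After 4 (thin lens f=24): x=5.1000 theta=-23/48 (≈-0.4792)
After 5 (propagate distance d=36): x=-12.1500 theta=-23/48 (≈-0.4792)
After 6 (thin lens f=37): x=-12.1500 theta=-1339/8880 (≈-0.1508)
After 7 (propagate distance d=20 (to screen)): x=-8417/555 (≈-15.1658) theta=-1339/8880 (≈-0.1508)
|theta_initial|=0.5000 |theta_final|=1339/8880 (≈0.1508) -> not increased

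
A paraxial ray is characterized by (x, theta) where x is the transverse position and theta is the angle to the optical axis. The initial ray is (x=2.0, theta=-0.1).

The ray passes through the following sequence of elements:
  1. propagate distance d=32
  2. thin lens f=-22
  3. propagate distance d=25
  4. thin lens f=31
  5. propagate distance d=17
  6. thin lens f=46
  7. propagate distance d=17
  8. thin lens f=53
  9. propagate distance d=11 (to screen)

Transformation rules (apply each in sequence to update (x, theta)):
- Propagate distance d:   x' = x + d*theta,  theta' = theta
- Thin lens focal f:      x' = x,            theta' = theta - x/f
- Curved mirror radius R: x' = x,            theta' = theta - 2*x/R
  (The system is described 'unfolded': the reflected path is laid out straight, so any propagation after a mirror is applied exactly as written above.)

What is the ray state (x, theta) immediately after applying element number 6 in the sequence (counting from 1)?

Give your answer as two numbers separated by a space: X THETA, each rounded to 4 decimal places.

Initial: x=2.0000 theta=-0.1000
After 1 (propagate distance d=32): x=-1.2000 theta=-0.1000
After 2 (thin lens f=-22): x=-1.2000 theta=-17/110 (≈-0.1545)
After 3 (propagate distance d=25): x=-557/110 (≈-5.0636) theta=-17/110 (≈-0.1545)
After 4 (thin lens f=31): x=-557/110 (≈-5.0636) theta=3/341 (≈0.0088)
After 5 (propagate distance d=17): x=-16757/3410 (≈-4.9141) theta=3/341 (≈0.0088)
After 6 (thin lens f=46): x=-16757/3410 (≈-4.9141) theta=18137/156860 (≈0.1156)
Rounded to 4 decimal places: x = -4.9141, theta = 0.1156

Answer: -4.9141 0.1156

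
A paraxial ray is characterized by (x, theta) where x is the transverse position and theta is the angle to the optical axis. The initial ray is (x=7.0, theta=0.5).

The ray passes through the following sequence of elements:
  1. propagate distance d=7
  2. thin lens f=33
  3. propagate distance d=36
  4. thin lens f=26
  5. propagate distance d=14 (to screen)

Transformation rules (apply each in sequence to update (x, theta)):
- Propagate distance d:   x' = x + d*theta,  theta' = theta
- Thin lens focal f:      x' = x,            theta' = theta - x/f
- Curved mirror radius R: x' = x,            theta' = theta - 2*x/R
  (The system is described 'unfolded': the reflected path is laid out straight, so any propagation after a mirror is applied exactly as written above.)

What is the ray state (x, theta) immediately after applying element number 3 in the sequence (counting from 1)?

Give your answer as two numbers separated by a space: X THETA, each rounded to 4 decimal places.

Answer: 17.0455 0.1818

Derivation:
Initial: x=7.0000 theta=0.5000
After 1 (propagate distance d=7): x=10.5000 theta=0.5000
After 2 (thin lens f=33): x=10.5000 theta=2/11 (≈0.1818)
After 3 (propagate distance d=36): x=375/22 (≈17.0455) theta=2/11 (≈0.1818)
Rounded to 4 decimal places: x = 17.0455, theta = 0.1818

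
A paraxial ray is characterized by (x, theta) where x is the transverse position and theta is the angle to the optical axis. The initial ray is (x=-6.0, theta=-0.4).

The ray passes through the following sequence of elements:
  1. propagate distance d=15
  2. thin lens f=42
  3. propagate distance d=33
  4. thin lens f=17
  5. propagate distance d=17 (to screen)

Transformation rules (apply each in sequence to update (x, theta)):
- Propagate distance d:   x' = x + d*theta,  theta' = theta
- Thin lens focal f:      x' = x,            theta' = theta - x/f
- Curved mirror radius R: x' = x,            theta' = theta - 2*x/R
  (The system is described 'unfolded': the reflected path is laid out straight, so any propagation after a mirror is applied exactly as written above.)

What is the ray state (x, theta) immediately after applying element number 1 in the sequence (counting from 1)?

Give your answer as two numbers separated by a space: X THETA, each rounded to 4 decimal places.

Answer: -12.0000 -0.4000

Derivation:
Initial: x=-6.0000 theta=-0.4000
After 1 (propagate distance d=15): x=-12.0000 theta=-0.4000
Rounded to 4 decimal places: x = -12.0000, theta = -0.4000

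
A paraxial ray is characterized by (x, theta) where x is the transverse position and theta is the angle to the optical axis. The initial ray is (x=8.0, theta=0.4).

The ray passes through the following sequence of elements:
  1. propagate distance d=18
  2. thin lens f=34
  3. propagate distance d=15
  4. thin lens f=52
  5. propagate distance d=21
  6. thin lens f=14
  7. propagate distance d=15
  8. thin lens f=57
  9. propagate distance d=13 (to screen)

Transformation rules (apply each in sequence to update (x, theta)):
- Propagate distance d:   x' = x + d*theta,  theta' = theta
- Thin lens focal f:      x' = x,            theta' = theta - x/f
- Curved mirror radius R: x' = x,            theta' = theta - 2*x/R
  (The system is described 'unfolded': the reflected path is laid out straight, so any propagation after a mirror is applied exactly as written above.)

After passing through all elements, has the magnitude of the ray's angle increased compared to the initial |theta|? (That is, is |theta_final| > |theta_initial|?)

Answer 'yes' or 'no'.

Initial: x=8.0000 theta=0.4000
After 1 (propagate distance d=18): x=15.2000 theta=0.4000
After 2 (thin lens f=34): x=15.2000 theta=-4/85 (≈-0.0471)
After 3 (propagate distance d=15): x=1232/85 (≈14.4941) theta=-4/85 (≈-0.0471)
After 4 (thin lens f=52): x=1232/85 (≈14.4941) theta=-72/221 (≈-0.3258)
After 5 (propagate distance d=21): x=8456/1105 (≈7.6525) theta=-72/221 (≈-0.3258)
After 6 (thin lens f=14): x=8456/1105 (≈7.6525) theta=-964/1105 (≈-0.8724)
After 7 (propagate distance d=15): x=-6004/1105 (≈-5.4335) theta=-964/1105 (≈-0.8724)
After 8 (thin lens f=57): x=-6004/1105 (≈-5.4335) theta=-2576/3315 (≈-0.7771)
After 9 (propagate distance d=13 (to screen)): x=-10300/663 (≈-15.5354) theta=-2576/3315 (≈-0.7771)
|theta_initial|=0.4000 |theta_final|=2576/3315 (≈0.7771) -> increased

Answer: yes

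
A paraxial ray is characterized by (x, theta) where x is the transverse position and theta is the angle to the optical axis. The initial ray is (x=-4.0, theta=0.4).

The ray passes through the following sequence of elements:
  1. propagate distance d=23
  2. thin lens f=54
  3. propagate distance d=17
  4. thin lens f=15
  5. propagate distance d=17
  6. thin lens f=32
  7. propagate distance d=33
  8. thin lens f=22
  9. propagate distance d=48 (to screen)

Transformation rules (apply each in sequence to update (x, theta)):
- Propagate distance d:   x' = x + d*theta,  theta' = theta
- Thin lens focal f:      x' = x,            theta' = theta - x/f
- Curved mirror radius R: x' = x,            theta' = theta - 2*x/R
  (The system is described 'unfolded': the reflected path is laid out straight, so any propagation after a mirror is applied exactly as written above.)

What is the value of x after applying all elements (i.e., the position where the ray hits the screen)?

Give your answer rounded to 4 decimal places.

Initial: x=-4.0000 theta=0.4000
After 1 (propagate distance d=23): x=5.2000 theta=0.4000
After 2 (thin lens f=54): x=5.2000 theta=41/135 (≈0.3037)
After 3 (propagate distance d=17): x=1399/135 (≈10.3630) theta=41/135 (≈0.3037)
After 4 (thin lens f=15): x=1399/135 (≈10.3630) theta=-784/2025 (≈-0.3872)
After 5 (propagate distance d=17): x=7657/2025 (≈3.7812) theta=-784/2025 (≈-0.3872)
After 6 (thin lens f=32): x=7657/2025 (≈3.7812) theta=-2183/4320 (≈-0.5053)
After 7 (propagate distance d=33): x=-835561/64800 (≈-12.8945) theta=-2183/4320 (≈-0.5053)
After 8 (thin lens f=22): x=-835561/64800 (≈-12.8945) theta=115171/1425600 (≈0.0808)
After 9 (propagate distance d=48 (to screen)): x=-6427067/712800 (≈-9.0166) theta=115171/1425600 (≈0.0808)
Rounded to 4 decimal places: x = -9.0166

Answer: -9.0166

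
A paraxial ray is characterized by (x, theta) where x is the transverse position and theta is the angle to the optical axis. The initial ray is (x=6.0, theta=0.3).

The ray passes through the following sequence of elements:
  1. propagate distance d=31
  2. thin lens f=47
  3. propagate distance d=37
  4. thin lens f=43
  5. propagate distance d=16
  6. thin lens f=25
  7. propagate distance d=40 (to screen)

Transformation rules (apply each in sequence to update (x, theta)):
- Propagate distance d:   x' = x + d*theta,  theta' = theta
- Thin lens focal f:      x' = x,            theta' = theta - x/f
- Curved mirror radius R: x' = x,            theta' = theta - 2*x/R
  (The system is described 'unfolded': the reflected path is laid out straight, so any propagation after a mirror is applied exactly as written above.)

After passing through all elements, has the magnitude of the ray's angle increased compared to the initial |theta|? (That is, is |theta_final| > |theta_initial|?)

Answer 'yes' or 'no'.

Answer: yes

Derivation:
Initial: x=6.0000 theta=0.3000
After 1 (propagate distance d=31): x=15.3000 theta=0.3000
After 2 (thin lens f=47): x=15.3000 theta=-6/235 (≈-0.0255)
After 3 (propagate distance d=37): x=6747/470 (≈14.3553) theta=-6/235 (≈-0.0255)
After 4 (thin lens f=43): x=6747/470 (≈14.3553) theta=-7263/20210 (≈-0.3594)
After 5 (propagate distance d=16): x=173913/20210 (≈8.6053) theta=-7263/20210 (≈-0.3594)
After 6 (thin lens f=25): x=173913/20210 (≈8.6053) theta=-177744/252625 (≈-0.7036)
After 7 (propagate distance d=40 (to screen)): x=-1974339/101050 (≈-19.5382) theta=-177744/252625 (≈-0.7036)
|theta_initial|=0.3000 |theta_final|=177744/252625 (≈0.7036) -> increased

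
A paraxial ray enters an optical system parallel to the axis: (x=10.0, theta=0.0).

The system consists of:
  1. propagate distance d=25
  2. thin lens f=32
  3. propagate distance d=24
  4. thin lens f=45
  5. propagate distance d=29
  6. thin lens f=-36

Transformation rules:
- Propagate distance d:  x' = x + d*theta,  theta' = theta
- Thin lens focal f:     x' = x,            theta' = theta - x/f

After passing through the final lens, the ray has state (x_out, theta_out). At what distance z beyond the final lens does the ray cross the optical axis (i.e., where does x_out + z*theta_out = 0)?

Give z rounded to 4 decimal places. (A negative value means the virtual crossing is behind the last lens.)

Initial: x=10.0000 theta=0.0000
After 1 (propagate distance d=25): x=10.0000 theta=0.0000
After 2 (thin lens f=32): x=10.0000 theta=-0.3125
After 3 (propagate distance d=24): x=2.5000 theta=-0.3125
After 4 (thin lens f=45): x=2.5000 theta=-53/144 (≈-0.3681)
After 5 (propagate distance d=29): x=-1177/144 (≈-8.1736) theta=-53/144 (≈-0.3681)
After 6 (thin lens f=-36): x=-1177/144 (≈-8.1736) theta=-3085/5184 (≈-0.5951)
z_focus = -x_out/theta_out = -(-1177/144)/(-3085/5184) = -42372/3085 ≈ -13.7348
Rounded to 4 decimal places: z = -13.7348

Answer: -13.7348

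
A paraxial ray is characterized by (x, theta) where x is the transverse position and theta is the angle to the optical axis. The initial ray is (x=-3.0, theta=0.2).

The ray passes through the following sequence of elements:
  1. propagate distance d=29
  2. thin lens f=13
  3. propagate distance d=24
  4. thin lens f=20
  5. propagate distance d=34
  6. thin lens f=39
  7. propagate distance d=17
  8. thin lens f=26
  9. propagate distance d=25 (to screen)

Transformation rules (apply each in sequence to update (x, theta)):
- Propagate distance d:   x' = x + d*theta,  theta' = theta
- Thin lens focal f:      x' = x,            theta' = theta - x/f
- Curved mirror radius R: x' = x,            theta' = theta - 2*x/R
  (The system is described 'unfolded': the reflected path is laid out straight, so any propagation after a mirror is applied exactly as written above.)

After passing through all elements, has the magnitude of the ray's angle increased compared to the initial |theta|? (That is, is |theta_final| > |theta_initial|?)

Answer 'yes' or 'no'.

Initial: x=-3.0000 theta=0.2000
After 1 (propagate distance d=29): x=2.8000 theta=0.2000
After 2 (thin lens f=13): x=2.8000 theta=-1/65 (≈-0.0154)
After 3 (propagate distance d=24): x=158/65 (≈2.4308) theta=-1/65 (≈-0.0154)
After 4 (thin lens f=20): x=158/65 (≈2.4308) theta=-89/650 (≈-0.1369)
After 5 (propagate distance d=34): x=-723/325 (≈-2.2246) theta=-89/650 (≈-0.1369)
After 6 (thin lens f=39): x=-723/325 (≈-2.2246) theta=-27/338 (≈-0.0799)
After 7 (propagate distance d=17): x=-30273/8450 (≈-3.5826) theta=-27/338 (≈-0.0799)
After 8 (thin lens f=26): x=-30273/8450 (≈-3.5826) theta=12723/219700 (≈0.0579)
After 9 (propagate distance d=25 (to screen)): x=-469023/219700 (≈-2.1348) theta=12723/219700 (≈0.0579)
|theta_initial|=0.2000 |theta_final|=12723/219700 (≈0.0579) -> not increased

Answer: no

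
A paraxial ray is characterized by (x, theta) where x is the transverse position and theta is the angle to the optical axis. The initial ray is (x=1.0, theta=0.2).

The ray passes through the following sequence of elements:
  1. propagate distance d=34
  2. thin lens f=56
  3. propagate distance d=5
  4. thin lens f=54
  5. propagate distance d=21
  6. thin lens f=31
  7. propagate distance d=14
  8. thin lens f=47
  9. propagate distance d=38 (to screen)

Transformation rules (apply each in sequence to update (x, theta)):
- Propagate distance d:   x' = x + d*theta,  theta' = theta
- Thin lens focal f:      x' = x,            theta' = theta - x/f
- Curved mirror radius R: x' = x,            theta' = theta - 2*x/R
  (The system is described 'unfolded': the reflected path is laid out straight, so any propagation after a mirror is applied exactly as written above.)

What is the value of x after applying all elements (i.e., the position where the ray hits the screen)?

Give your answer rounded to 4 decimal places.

Initial: x=1.0000 theta=0.2000
After 1 (propagate distance d=34): x=7.8000 theta=0.2000
After 2 (thin lens f=56): x=7.8000 theta=17/280 (≈0.0607)
After 3 (propagate distance d=5): x=2269/280 (≈8.1036) theta=17/280 (≈0.0607)
After 4 (thin lens f=54): x=2269/280 (≈8.1036) theta=-193/2160 (≈-0.0894)
After 5 (propagate distance d=21): x=6277/1008 (≈6.2272) theta=-193/2160 (≈-0.0894)
After 6 (thin lens f=31): x=6277/1008 (≈6.2272) theta=-34009/117180 (≈-0.2902)
After 7 (propagate distance d=14): x=1014301/468720 (≈2.1640) theta=-34009/117180 (≈-0.2902)
After 8 (thin lens f=47): x=1014301/468720 (≈2.1640) theta=-2469331/7343280 (≈-0.3363)
After 9 (propagate distance d=38 (to screen)): x=-233831587/22029840 (≈-10.6143) theta=-2469331/7343280 (≈-0.3363)
Rounded to 4 decimal places: x = -10.6143

Answer: -10.6143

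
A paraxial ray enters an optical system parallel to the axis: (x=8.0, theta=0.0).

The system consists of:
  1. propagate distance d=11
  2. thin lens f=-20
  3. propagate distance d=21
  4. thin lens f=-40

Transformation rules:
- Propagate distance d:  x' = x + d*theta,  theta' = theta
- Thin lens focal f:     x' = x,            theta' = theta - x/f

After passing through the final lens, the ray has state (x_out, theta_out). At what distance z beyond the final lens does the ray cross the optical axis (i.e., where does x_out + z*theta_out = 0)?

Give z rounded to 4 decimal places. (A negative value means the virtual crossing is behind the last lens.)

Initial: x=8.0000 theta=0.0000
After 1 (propagate distance d=11): x=8.0000 theta=0.0000
After 2 (thin lens f=-20): x=8.0000 theta=0.4000
After 3 (propagate distance d=21): x=16.4000 theta=0.4000
After 4 (thin lens f=-40): x=16.4000 theta=0.8100
z_focus = -x_out/theta_out = -(16.4000)/(0.8100) = -1640/81 ≈ -20.2469
Rounded to 4 decimal places: z = -20.2469

Answer: -20.2469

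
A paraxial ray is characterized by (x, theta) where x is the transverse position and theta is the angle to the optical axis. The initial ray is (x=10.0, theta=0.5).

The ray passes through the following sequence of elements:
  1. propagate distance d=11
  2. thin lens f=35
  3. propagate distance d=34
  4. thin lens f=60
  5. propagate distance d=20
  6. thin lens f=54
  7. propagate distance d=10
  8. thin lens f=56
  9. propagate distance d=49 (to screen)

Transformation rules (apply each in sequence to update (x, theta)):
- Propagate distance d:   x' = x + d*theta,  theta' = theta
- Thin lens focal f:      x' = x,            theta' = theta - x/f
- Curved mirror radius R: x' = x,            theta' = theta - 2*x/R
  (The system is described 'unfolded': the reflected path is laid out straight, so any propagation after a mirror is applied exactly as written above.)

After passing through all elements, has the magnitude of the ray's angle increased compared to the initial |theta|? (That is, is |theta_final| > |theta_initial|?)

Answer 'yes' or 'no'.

Answer: yes

Derivation:
Initial: x=10.0000 theta=0.5000
After 1 (propagate distance d=11): x=15.5000 theta=0.5000
After 2 (thin lens f=35): x=15.5000 theta=2/35 (≈0.0571)
After 3 (propagate distance d=34): x=1221/70 (≈17.4429) theta=2/35 (≈0.0571)
After 4 (thin lens f=60): x=1221/70 (≈17.4429) theta=-327/1400 (≈-0.2336)
After 5 (propagate distance d=20): x=447/35 (≈12.7714) theta=-327/1400 (≈-0.2336)
After 6 (thin lens f=54): x=447/35 (≈12.7714) theta=-5923/12600 (≈-0.4701)
After 7 (propagate distance d=10): x=10169/1260 (≈8.0706) theta=-5923/12600 (≈-0.4701)
After 8 (thin lens f=56): x=10169/1260 (≈8.0706) theta=-216689/352800 (≈-0.6142)
After 9 (propagate distance d=49 (to screen)): x=-370021/16800 (≈-22.0251) theta=-216689/352800 (≈-0.6142)
|theta_initial|=0.5000 |theta_final|=216689/352800 (≈0.6142) -> increased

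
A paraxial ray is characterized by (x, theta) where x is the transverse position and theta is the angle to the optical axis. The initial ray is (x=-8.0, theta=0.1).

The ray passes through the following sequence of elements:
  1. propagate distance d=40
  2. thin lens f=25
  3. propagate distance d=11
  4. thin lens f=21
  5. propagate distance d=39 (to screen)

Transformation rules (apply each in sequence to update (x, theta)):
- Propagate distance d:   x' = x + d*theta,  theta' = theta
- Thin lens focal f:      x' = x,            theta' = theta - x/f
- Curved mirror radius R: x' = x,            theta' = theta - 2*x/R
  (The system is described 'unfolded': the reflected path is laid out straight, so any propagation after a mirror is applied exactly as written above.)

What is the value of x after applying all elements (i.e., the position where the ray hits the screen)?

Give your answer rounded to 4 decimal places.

Answer: 11.1171

Derivation:
Initial: x=-8.0000 theta=0.1000
After 1 (propagate distance d=40): x=-4.0000 theta=0.1000
After 2 (thin lens f=25): x=-4.0000 theta=0.2600
After 3 (propagate distance d=11): x=-1.1400 theta=0.2600
After 4 (thin lens f=21): x=-1.1400 theta=11/35 (≈0.3143)
After 5 (propagate distance d=39 (to screen)): x=3891/350 (≈11.1171) theta=11/35 (≈0.3143)
Rounded to 4 decimal places: x = 11.1171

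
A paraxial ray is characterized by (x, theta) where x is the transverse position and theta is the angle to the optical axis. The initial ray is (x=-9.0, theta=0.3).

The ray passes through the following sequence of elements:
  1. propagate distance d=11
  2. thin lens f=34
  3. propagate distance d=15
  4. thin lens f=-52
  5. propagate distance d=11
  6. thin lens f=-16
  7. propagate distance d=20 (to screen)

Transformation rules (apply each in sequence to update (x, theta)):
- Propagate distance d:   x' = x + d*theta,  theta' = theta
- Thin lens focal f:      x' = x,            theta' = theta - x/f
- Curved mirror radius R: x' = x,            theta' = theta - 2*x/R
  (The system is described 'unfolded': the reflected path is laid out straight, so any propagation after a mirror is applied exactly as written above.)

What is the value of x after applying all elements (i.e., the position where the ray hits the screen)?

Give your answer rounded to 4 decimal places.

Initial: x=-9.0000 theta=0.3000
After 1 (propagate distance d=11): x=-5.7000 theta=0.3000
After 2 (thin lens f=34): x=-5.7000 theta=159/340 (≈0.4676)
After 3 (propagate distance d=15): x=447/340 (≈1.3147) theta=159/340 (≈0.4676)
After 4 (thin lens f=-52): x=447/340 (≈1.3147) theta=1743/3536 (≈0.4929)
After 5 (propagate distance d=11): x=119109/17680 (≈6.7369) theta=1743/3536 (≈0.4929)
After 6 (thin lens f=-16): x=119109/17680 (≈6.7369) theta=258549/282880 (≈0.9140)
After 7 (propagate distance d=20 (to screen)): x=1769181/70720 (≈25.0167) theta=258549/282880 (≈0.9140)
Rounded to 4 decimal places: x = 25.0167

Answer: 25.0167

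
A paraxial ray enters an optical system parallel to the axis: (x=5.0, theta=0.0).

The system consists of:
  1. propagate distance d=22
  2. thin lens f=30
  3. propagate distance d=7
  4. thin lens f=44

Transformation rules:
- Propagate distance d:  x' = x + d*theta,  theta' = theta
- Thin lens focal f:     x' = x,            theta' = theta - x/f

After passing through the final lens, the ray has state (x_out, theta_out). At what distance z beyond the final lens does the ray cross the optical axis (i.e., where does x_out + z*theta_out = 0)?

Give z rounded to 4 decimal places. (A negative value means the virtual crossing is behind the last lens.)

Initial: x=5.0000 theta=0.0000
After 1 (propagate distance d=22): x=5.0000 theta=0.0000
After 2 (thin lens f=30): x=5.0000 theta=-1/6 (≈-0.1667)
After 3 (propagate distance d=7): x=23/6 (≈3.8333) theta=-1/6 (≈-0.1667)
After 4 (thin lens f=44): x=23/6 (≈3.8333) theta=-67/264 (≈-0.2538)
z_focus = -x_out/theta_out = -(23/6)/(-67/264) = 1012/67 ≈ 15.1045
Rounded to 4 decimal places: z = 15.1045

Answer: 15.1045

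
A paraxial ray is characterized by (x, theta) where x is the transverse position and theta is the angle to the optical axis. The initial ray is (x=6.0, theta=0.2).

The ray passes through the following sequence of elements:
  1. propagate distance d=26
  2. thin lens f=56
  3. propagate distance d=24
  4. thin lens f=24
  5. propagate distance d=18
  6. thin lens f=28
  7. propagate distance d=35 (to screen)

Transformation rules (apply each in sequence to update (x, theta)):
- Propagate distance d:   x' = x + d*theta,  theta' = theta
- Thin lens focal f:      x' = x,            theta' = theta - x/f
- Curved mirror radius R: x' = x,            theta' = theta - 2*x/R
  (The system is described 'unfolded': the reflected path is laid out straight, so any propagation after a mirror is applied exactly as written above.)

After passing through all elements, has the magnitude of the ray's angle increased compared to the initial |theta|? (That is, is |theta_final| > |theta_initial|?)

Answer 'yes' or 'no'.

Answer: yes

Derivation:
Initial: x=6.0000 theta=0.2000
After 1 (propagate distance d=26): x=11.2000 theta=0.2000
After 2 (thin lens f=56): x=11.2000 theta=0.0000
After 3 (propagate distance d=24): x=11.2000 theta=0.0000
After 4 (thin lens f=24): x=11.2000 theta=-7/15 (≈-0.4667)
After 5 (propagate distance d=18): x=2.8000 theta=-7/15 (≈-0.4667)
After 6 (thin lens f=28): x=2.8000 theta=-17/30 (≈-0.5667)
After 7 (propagate distance d=35 (to screen)): x=-511/30 (≈-17.0333) theta=-17/30 (≈-0.5667)
|theta_initial|=0.2000 |theta_final|=17/30 (≈0.5667) -> increased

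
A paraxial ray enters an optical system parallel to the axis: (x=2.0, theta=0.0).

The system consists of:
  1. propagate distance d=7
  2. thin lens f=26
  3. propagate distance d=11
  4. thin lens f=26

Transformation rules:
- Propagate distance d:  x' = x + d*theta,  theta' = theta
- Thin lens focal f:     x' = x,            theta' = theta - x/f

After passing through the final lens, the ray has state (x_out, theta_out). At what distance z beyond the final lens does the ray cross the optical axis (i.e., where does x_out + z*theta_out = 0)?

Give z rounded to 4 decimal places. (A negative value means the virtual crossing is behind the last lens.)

Initial: x=2.0000 theta=0.0000
After 1 (propagate distance d=7): x=2.0000 theta=0.0000
After 2 (thin lens f=26): x=2.0000 theta=-1/13 (≈-0.0769)
After 3 (propagate distance d=11): x=15/13 (≈1.1538) theta=-1/13 (≈-0.0769)
After 4 (thin lens f=26): x=15/13 (≈1.1538) theta=-41/338 (≈-0.1213)
z_focus = -x_out/theta_out = -(15/13)/(-41/338) = 390/41 ≈ 9.5122
Rounded to 4 decimal places: z = 9.5122

Answer: 9.5122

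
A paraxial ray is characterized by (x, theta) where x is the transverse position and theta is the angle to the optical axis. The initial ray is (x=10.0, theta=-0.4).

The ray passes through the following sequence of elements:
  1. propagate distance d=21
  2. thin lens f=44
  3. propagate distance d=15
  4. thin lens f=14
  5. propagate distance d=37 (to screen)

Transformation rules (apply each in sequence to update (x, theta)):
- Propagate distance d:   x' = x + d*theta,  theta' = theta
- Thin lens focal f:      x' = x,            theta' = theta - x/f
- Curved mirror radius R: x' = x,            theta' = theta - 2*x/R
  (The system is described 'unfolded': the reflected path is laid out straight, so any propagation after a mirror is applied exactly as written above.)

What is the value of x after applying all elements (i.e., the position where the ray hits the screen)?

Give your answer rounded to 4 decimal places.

Answer: -8.0208

Derivation:
Initial: x=10.0000 theta=-0.4000
After 1 (propagate distance d=21): x=1.6000 theta=-0.4000
After 2 (thin lens f=44): x=1.6000 theta=-24/55 (≈-0.4364)
After 3 (propagate distance d=15): x=-272/55 (≈-4.9455) theta=-24/55 (≈-0.4364)
After 4 (thin lens f=14): x=-272/55 (≈-4.9455) theta=-32/385 (≈-0.0831)
After 5 (propagate distance d=37 (to screen)): x=-3088/385 (≈-8.0208) theta=-32/385 (≈-0.0831)
Rounded to 4 decimal places: x = -8.0208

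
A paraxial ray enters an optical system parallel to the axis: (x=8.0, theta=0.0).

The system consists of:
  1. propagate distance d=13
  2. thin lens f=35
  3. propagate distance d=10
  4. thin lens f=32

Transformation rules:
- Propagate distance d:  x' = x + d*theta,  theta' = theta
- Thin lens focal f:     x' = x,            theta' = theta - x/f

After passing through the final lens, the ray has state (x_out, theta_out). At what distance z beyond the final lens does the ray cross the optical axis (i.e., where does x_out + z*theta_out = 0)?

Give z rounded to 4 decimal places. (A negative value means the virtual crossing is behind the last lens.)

Initial: x=8.0000 theta=0.0000
After 1 (propagate distance d=13): x=8.0000 theta=0.0000
After 2 (thin lens f=35): x=8.0000 theta=-8/35 (≈-0.2286)
After 3 (propagate distance d=10): x=40/7 (≈5.7143) theta=-8/35 (≈-0.2286)
After 4 (thin lens f=32): x=40/7 (≈5.7143) theta=-57/140 (≈-0.4071)
z_focus = -x_out/theta_out = -(40/7)/(-57/140) = 800/57 ≈ 14.0351
Rounded to 4 decimal places: z = 14.0351

Answer: 14.0351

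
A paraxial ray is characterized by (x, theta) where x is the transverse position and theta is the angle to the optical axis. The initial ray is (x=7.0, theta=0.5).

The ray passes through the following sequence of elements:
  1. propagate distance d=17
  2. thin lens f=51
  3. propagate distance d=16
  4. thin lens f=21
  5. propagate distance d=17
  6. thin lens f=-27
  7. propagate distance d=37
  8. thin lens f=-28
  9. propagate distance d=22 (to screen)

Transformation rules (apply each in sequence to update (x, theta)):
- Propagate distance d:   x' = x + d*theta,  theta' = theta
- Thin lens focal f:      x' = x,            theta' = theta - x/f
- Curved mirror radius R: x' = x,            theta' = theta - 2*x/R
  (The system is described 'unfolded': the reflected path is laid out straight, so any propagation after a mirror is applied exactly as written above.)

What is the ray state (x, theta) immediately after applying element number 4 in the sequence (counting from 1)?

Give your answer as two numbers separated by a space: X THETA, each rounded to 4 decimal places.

Answer: 18.6373 -0.6914

Derivation:
Initial: x=7.0000 theta=0.5000
After 1 (propagate distance d=17): x=15.5000 theta=0.5000
After 2 (thin lens f=51): x=15.5000 theta=10/51 (≈0.1961)
After 3 (propagate distance d=16): x=1901/102 (≈18.6373) theta=10/51 (≈0.1961)
After 4 (thin lens f=21): x=1901/102 (≈18.6373) theta=-1481/2142 (≈-0.6914)
Rounded to 4 decimal places: x = 18.6373, theta = -0.6914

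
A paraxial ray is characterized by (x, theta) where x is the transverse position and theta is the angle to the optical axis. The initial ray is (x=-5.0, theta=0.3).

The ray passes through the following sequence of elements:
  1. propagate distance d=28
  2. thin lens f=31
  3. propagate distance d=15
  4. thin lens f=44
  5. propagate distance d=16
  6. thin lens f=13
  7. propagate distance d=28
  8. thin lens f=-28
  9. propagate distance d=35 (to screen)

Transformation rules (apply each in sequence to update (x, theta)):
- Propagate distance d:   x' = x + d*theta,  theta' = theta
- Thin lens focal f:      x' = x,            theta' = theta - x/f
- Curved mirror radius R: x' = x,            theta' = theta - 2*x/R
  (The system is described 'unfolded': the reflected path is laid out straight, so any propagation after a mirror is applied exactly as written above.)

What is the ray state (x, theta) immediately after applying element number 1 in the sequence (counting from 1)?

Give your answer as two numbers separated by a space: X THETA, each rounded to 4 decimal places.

Initial: x=-5.0000 theta=0.3000
After 1 (propagate distance d=28): x=3.4000 theta=0.3000
Rounded to 4 decimal places: x = 3.4000, theta = 0.3000

Answer: 3.4000 0.3000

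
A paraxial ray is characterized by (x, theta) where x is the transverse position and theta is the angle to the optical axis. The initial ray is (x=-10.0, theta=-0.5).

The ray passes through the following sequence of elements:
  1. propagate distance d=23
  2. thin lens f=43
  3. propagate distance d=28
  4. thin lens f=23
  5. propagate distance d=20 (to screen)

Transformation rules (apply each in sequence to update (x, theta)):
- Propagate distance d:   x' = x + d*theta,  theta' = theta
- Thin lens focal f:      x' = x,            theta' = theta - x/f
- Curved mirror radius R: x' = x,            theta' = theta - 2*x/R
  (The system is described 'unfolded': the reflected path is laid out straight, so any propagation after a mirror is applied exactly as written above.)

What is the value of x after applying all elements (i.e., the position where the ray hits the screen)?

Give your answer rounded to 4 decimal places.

Initial: x=-10.0000 theta=-0.5000
After 1 (propagate distance d=23): x=-21.5000 theta=-0.5000
After 2 (thin lens f=43): x=-21.5000 theta=0.0000
After 3 (propagate distance d=28): x=-21.5000 theta=0.0000
After 4 (thin lens f=23): x=-21.5000 theta=43/46 (≈0.9348)
After 5 (propagate distance d=20 (to screen)): x=-129/46 (≈-2.8043) theta=43/46 (≈0.9348)
Rounded to 4 decimal places: x = -2.8043

Answer: -2.8043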